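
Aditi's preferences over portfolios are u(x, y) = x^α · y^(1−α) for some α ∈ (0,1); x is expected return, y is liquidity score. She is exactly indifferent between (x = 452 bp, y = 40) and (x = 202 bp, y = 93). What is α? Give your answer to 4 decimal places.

Indifference: 452^α · 40^(1−α) = 202^α · 93^(1−α).
(452/202)^α = (93/40)^(1−α); take logs: α·ln(452/202) = (1−α)·ln(93/40), i.e. α·0.8054145 = (1−α)·0.8437200.
So α/(1−α) = (0.8437200)/(0.8054145) = 1.0475600, and α = 1.0475600/2.0475600 ≈ 0.5116.

α ≈ 0.5116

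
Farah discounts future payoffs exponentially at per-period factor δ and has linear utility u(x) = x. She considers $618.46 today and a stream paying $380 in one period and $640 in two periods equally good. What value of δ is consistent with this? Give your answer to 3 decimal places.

Equating present values: 618.46 = 380δ + 640δ².
So 640δ² + 380δ − 618.46 = 0.
The positive root is δ = [−380 + √(380² + 4·640·618.46)] / (2·640) = (−380 + 1314.404)/1280 ≈ 0.730.

δ ≈ 0.730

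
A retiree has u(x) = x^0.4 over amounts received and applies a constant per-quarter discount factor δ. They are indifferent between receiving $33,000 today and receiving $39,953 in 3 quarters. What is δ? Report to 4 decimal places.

δ ≈ 0.9748

The payoff in 3 quarters is discounted by δ^3, so u(33000) = δ^3·u(39953) and δ^3 = u(33000)/u(39953).
With u(x) = x^0.4: δ^3 = 33000^0.4/39953^0.4 = (33000/39953)^0.4 = 0.92637.
So δ = 0.92637^(1/3) ≈ 0.9748.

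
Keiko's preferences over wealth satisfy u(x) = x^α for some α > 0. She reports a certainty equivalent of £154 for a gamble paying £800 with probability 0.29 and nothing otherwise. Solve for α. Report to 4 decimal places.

Since u(0) = 0, the lottery's EU is 0.29·800^α.
Indifference: 154^α = 0.29·800^α, so (154/800)^α = 0.29.
Take logs: α = ln 0.29 / ln(154/800) ≈ 0.751293.

α ≈ 0.7513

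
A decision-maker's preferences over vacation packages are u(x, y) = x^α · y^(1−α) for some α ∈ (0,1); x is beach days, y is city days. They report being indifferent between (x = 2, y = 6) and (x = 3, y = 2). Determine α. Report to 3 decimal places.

α ≈ 0.730

Indifference: 2^α · 6^(1−α) = 3^α · 2^(1−α).
Rearrange to (2/3)^α = (2/6)^(1−α) and take logs: α·-0.405465 = (1−α)·-1.098612.
Thus α·(-1.504077) = -1.098612, so α = -1.098612/-1.504077 ≈ 0.730.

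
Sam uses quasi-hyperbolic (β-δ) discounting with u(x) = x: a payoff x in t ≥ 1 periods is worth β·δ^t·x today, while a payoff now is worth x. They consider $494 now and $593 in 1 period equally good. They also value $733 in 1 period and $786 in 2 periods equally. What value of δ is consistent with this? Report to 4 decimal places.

δ ≈ 0.9326

From the later pair, β·δ^1·733 = β·δ^2·786; dividing through, δ = 733/786 = 0.93257.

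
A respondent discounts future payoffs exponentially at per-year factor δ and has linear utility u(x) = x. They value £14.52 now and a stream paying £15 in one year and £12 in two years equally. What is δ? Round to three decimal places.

δ ≈ 0.640

Equating present values: 14.52 = 15δ + 12δ².
That is, 12δ² + 15δ − 14.52 = 0, a quadratic in δ.
The positive root is δ = [−15 + √(15² + 4·12·14.52)] / (2·12) = (−15 + 30.364)/24 ≈ 0.640.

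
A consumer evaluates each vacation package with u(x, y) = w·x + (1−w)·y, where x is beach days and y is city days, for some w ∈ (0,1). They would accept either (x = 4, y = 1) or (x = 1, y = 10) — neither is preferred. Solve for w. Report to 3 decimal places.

u(4,1) = u(1,10) means w·4 + (1−w)·1 = w·1 + (1−w)·10.
w·(4−1) = (1−w)·(10−1), i.e. w·3 = (1−w)·9.
So w/(1−w) = 9/3 = 3.0000, giving w = 9/(3+9) = 0.750.

w = 0.750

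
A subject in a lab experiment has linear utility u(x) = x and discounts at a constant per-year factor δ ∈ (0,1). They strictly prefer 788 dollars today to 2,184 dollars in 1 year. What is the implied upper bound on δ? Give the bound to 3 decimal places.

δ < 0.361

The preference means 788 > δ·2184.
So δ < 788/2184 = 0.36081.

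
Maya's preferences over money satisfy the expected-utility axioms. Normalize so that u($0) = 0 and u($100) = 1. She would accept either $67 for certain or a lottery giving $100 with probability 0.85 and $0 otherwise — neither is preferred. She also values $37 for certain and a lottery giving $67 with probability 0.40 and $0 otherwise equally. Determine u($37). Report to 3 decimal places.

0.340

First, u($67) = 0.85·u($100) + 0.15·u($0) = 0.85.
Then u($37) = 0.40·u($67) + 0.60·u($0) = 0.40·0.85 + 0.60·0.00 = 0.3400.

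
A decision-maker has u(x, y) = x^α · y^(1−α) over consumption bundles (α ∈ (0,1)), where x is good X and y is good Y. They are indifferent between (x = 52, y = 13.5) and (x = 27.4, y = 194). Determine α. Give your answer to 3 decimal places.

α ≈ 0.806

Set the two utilities equal: 52^α·13.5^(1−α) = 27.4^α·194^(1−α).
Taking logs: α·ln 52 + (1−α)·ln 13.5 = α·ln 27.4 + (1−α)·ln 194, i.e. α·0.640701 = (1−α)·2.665168.
Thus α·(3.305869) = 2.665168, so α = 2.665168/3.305869 ≈ 0.806.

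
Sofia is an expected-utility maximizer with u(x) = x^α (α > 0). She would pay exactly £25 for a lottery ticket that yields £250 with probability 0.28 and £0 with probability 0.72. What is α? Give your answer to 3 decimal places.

α ≈ 0.553

The lottery's expected utility is 0.28·u(250) + 0.72·u(0) = 0.28·250^α (since u(0) = 0 for α > 0).
Setting u(25) equal to that: 25^α = 0.28·250^α ⇒ (25/250)^α = 0.28.
Taking logs: α·ln(25/250) = ln(0.28), so α = -1.272966 / -2.302585 ≈ 0.553.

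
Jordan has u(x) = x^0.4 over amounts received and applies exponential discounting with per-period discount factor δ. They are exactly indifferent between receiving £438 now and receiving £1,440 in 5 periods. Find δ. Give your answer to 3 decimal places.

δ ≈ 0.909

Equating discounted utilities: u(438) = δ^5·u(1440) ⇒ δ^5 = u(438)/u(1440).
Since u(x) = x^0.4, δ^5 = (438/1440)^0.4 = 0.30417^0.4 = 0.62122.
So δ = 0.62122^(1/5) ≈ 0.909.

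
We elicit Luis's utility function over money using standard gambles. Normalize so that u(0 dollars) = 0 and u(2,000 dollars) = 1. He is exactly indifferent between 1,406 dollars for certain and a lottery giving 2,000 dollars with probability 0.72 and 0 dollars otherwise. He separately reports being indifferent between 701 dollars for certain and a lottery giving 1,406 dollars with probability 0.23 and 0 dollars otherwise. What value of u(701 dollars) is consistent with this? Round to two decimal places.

From the first indifference, u(1,406 dollars) = 0.72·u(2,000 dollars) + 0.28·u(0 dollars) = 0.72·1 + 0.28·0 = 0.72.
The second indifference gives u(701 dollars) = 0.23·u(1,406 dollars) + 0.77·u(0 dollars) = 0.23·0.72 + 0.77·0.00 = 0.1656.

0.17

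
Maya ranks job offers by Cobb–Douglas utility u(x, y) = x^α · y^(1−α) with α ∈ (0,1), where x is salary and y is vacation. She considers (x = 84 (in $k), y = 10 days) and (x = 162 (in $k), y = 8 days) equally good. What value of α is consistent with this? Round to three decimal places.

Set the two utilities equal: 84^α·10^(1−α) = 162^α·8^(1−α).
Rearrange to (84/162)^α = (8/10)^(1−α) and take logs: α·-0.656780 = (1−α)·-0.223144.
With A = -0.656780 and B = -0.223144: α·A = (1−α)·B, so α = B/(A+B) = -0.223144/-0.879924 ≈ 0.254.

α ≈ 0.254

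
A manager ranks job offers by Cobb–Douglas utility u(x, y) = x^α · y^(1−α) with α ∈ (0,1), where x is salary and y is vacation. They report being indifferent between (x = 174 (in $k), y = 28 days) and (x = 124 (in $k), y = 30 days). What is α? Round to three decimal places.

The Cobb–Douglas utilities coincide, so 174^α·28^(1−α) = 124^α·30^(1−α).
Rearrange to (174/124)^α = (30/28)^(1−α) and take logs: α·0.338774 = (1−α)·0.068993.
With A = 0.338774 and B = 0.068993: α·A = (1−α)·B, so α = B/(A+B) = 0.068993/0.407767 ≈ 0.169.

α ≈ 0.169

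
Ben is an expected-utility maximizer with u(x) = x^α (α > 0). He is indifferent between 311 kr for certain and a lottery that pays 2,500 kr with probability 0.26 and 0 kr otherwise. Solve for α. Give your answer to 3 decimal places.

The lottery's expected utility is 0.26·u(2500) + 0.74·u(0) = 0.26·2500^α (since u(0) = 0 for α > 0).
Equating: 311^α = 0.26·2500^α, i.e. 0.1244^α = 0.26.
α = ln(0.26) / ln(311/2500) = -1.347074/-2.084253 ≈ 0.646.

α ≈ 0.646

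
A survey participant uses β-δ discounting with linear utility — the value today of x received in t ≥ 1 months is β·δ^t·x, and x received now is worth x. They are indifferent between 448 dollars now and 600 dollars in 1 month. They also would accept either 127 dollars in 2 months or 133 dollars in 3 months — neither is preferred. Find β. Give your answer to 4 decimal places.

β ≈ 0.7819

Both payoffs in the second observation are in the future, so β drops out: δ^2·127 = δ^3·133 ⇒ δ = 127/133 = 0.95489.
Substituting δ into 448 = β·δ·600: β = 448/(572.932) ≈ 0.7819.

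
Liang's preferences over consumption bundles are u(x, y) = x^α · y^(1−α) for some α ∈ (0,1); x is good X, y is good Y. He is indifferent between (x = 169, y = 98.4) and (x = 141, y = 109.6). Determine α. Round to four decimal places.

α ≈ 0.3731

Set the two utilities equal: 169^α·98.4^(1−α) = 141^α·109.6^(1−α).
(169/141)^α = (109.6/98.4)^(1−α); take logs: α·ln(169/141) = (1−α)·ln(109.6/98.4), i.e. α·0.1811388 = (1−α)·0.1077966.
With A = 0.1811388 and B = 0.1077966: α·A = (1−α)·B, so α = B/(A+B) = 0.1077966/0.2889354 ≈ 0.3731.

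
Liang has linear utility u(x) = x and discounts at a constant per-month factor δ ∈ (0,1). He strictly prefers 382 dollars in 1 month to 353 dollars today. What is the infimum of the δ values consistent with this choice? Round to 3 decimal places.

δ > 0.924

Comparing present values: 353 < δ·382.
So δ > 353/382 = 0.92408.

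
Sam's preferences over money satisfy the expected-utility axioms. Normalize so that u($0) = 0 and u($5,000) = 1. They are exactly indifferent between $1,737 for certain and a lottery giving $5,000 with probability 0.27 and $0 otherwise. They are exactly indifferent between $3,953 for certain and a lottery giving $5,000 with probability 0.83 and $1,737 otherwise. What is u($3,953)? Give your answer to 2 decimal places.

0.88

First, u($1,737) = 0.27·u($5,000) + 0.73·u($0) = 0.27.
Then u($3,953) = 0.83·u($5,000) + 0.17·u($1,737) = 0.83·1.00 + 0.17·0.27 = 0.8759.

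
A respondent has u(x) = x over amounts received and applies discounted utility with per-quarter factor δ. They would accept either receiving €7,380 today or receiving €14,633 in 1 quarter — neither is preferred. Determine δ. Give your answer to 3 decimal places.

δ ≈ 0.504

The payoff in 1 quarter is discounted by δ, so u(7380) = δ·u(14633) and δ = u(7380)/u(14633).
With u(x) = x: δ = 7380/14633 = 0.50434.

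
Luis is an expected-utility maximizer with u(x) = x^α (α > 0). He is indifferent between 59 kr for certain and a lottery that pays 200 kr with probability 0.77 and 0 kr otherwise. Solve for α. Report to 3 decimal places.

The lottery's expected utility is 0.77·u(200) + 0.23·u(0) = 0.77·200^α (since u(0) = 0 for α > 0).
Setting u(59) equal to that: 59^α = 0.77·200^α ⇒ (59/200)^α = 0.77.
Taking logs: α·ln(59/200) = ln(0.77), so α = -0.261365 / -1.220780 ≈ 0.214.

α ≈ 0.214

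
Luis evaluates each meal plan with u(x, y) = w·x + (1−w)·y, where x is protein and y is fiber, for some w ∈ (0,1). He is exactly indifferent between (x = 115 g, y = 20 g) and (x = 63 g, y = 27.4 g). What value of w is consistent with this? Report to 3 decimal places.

Equating utilities: w·115 + (1−w)·20 = w·63 + (1−w)·27.4.
Collecting terms: w·52 = (1−w)·7.4.
Hence w = 7.4/(52+7.4) = 7.4/59.4 = 0.125.

w = 0.125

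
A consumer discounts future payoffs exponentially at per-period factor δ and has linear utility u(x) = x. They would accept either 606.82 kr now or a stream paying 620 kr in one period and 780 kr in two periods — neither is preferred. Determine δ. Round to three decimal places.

Equating present values: 606.82 = 620δ + 780δ².
That is, 780δ² + 620δ − 606.82 = 0, a quadratic in δ.
By the quadratic formula (taking the positive root), δ = (−620 + √2277678.40) / 1560 ≈ 0.570.

δ ≈ 0.570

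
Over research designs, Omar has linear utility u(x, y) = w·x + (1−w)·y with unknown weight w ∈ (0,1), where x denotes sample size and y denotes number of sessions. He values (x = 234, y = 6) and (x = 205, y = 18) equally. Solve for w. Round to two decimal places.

w = 0.29

Equating utilities: w·234 + (1−w)·6 = w·205 + (1−w)·18.
Rearranging, 29·w − 12·(1−w) = 0.
The marginal rate of substitution is 12/29, so w = 12/(29+12) = 0.29.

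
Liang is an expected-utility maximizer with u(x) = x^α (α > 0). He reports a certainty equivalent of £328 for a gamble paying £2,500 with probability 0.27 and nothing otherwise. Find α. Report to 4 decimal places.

α ≈ 0.6447

EU(lottery) = 0.27·2500^α + 0.73·0 = 0.27·2500^α.
Equating: 328^α = 0.27·2500^α, i.e. 0.1312^α = 0.27.
Taking logs: α·ln(328/2500) = ln(0.27), so α = -1.3093333 / -2.0310324 ≈ 0.6447.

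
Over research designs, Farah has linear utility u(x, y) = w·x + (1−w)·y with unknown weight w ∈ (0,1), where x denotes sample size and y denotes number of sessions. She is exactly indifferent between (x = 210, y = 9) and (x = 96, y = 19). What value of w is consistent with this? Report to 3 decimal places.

w = 0.081

Equating utilities: w·210 + (1−w)·9 = w·96 + (1−w)·19.
w·(210−96) = (1−w)·(19−9), i.e. w·114 = (1−w)·10.
Hence w = 10/(114+10) = 10/124 = 0.081.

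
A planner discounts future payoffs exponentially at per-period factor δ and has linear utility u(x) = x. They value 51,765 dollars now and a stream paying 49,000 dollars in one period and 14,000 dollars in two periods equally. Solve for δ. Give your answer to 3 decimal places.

Equating present values: 51765 = 49000δ + 14000δ².
That is, 14000δ² + 49000δ − 51765 = 0, a quadratic in δ.
The positive root is δ = [−49000 + √(49000² + 4·14000·51765)] / (2·14000) = (−49000 + 72800.000)/28000 ≈ 0.850.

δ ≈ 0.850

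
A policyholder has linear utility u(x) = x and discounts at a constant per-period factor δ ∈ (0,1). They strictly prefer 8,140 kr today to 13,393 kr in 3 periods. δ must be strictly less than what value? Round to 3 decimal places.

δ < 0.847

Under u(x) = x this choice says 8140 > δ^3·13393.
So δ^3 < 8140/13393 = 0.60778; taking the cube root of both positive sides preserves the inequality.
δ < (8140/13393)^(1/3) ≈ 0.847.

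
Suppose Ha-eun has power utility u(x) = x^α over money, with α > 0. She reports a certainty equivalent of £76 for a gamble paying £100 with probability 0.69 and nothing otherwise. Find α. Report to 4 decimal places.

EU(lottery) = 0.69·100^α + 0.31·0 = 0.69·100^α.
Equating: 76^α = 0.69·100^α, i.e. 0.7600^α = 0.69.
α = ln(0.69) / ln(76/100) = -0.3710637/-0.2744368 ≈ 1.3521.

α ≈ 1.3521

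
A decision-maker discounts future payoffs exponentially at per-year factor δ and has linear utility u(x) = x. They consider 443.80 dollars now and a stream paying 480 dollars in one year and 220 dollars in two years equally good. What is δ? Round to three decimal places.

The stream is worth 480δ + 220δ² today, so 480δ + 220δ² = 443.80.
Rearranged: 220δ² + 480δ − 443.80 = 0.
δ = (−480 + √(480² + 4·220·443.80)) / (2·220) = (−480 + √620944.00) / 440 ≈ 0.700.

δ ≈ 0.700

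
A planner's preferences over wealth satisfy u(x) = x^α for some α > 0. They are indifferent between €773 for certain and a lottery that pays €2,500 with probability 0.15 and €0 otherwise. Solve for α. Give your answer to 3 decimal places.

α ≈ 1.616

Since u(0) = 0, the lottery's EU is 0.15·2500^α.
Setting u(773) equal to that: 773^α = 0.15·2500^α ⇒ (773/2500)^α = 0.15.
Taking logs: α·ln(773/2500) = ln(0.15), so α = -1.897120 / -1.173767 ≈ 1.616.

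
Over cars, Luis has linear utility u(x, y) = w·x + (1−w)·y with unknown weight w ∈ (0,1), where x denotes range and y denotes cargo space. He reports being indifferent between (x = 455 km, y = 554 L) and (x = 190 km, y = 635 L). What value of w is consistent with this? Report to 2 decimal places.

Indifference: w·455 + (1−w)·554 = w·190 + (1−w)·635.
w·(455−190) = (1−w)·(635−554), i.e. w·265 = (1−w)·81.
Hence w = 81/(265+81) = 81/346 = 0.23.

w = 0.23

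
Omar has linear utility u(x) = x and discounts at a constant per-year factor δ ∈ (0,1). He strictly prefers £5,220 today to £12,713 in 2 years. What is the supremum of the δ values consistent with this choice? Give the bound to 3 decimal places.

Under u(x) = x this choice says 5220 > δ^2·12713.
Hence δ^2 < 5220/12713 = 0.41060, and x ↦ x^(1/2) is increasing on (0,∞).
δ < (5220/12713)^(1/2) ≈ 0.641.

δ < 0.641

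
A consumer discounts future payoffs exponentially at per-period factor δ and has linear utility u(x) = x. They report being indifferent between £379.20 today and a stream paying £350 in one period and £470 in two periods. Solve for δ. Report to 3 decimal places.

Present value of the stream is 350·δ + 470·δ². Indifference gives 350δ + 470δ² = 379.20.
That is, 470δ² + 350δ − 379.20 = 0, a quadratic in δ.
By the quadratic formula (taking the positive root), δ = (−350 + √835396.00) / 940 ≈ 0.600.

δ ≈ 0.600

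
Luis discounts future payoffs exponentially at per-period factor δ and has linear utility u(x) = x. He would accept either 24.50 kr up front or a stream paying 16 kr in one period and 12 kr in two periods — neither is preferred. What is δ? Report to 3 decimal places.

δ ≈ 0.910

Present value of the stream is 16·δ + 12·δ². Indifference gives 16δ + 12δ² = 24.50.
That is, 12δ² + 16δ − 24.50 = 0, a quadratic in δ.
The positive root is δ = [−16 + √(16² + 4·12·24.50)] / (2·12) = (−16 + 37.842)/24 ≈ 0.910.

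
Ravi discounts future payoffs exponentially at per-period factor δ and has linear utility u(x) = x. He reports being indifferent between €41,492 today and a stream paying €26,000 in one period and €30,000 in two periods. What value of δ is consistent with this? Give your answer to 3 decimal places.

δ ≈ 0.820

The stream is worth 26000δ + 30000δ² today, so 26000δ + 30000δ² = 41492.
So 30000δ² + 26000δ − 41492 = 0.
The positive root is δ = [−26000 + √(26000² + 4·30000·41492)] / (2·30000) = (−26000 + 75200.000)/60000 ≈ 0.820.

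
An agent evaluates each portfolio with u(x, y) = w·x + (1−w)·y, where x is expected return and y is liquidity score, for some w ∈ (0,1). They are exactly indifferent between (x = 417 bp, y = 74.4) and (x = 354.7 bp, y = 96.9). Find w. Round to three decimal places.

w = 0.265

Indifference: w·417 + (1−w)·74.4 = w·354.7 + (1−w)·96.9.
w·(417−354.7) = (1−w)·(96.9−74.4), i.e. w·62.3 = (1−w)·22.5.
So w/(1−w) = 22.5/62.3 = 0.3612, giving w = 22.5/(62.3+22.5) = 0.265.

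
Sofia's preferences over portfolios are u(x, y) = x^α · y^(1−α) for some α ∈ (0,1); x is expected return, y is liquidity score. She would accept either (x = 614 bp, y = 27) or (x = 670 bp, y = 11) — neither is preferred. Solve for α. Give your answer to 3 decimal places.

Set the two utilities equal: 614^α·27^(1−α) = 670^α·11^(1−α).
Rearrange to (614/670)^α = (11/27)^(1−α) and take logs: α·-0.087283 = (1−α)·-0.897942.
Thus α·(-0.985225) = -0.897942, so α = -0.897942/-0.985225 ≈ 0.911.

α ≈ 0.911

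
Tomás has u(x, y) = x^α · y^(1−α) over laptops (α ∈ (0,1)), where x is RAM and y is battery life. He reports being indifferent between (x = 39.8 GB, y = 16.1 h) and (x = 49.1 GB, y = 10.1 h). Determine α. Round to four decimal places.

α ≈ 0.6895

Indifference: 39.8^α · 16.1^(1−α) = 49.1^α · 10.1^(1−α).
Taking logs: α·ln 39.8 + (1−α)·ln 16.1 = α·ln 49.1 + (1−α)·ln 10.1, i.e. α·-0.2099921 = (1−α)·-0.4662838.
So α/(1−α) = (-0.4662838)/(-0.2099921) = 2.2204826, and α = 2.2204826/3.2204826 ≈ 0.6895.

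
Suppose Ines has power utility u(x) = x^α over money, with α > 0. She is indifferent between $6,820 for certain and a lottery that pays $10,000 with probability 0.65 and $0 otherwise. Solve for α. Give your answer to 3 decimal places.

α ≈ 1.126

EU(lottery) = 0.65·10000^α + 0.35·0 = 0.65·10000^α.
Indifference: 6820^α = 0.65·10000^α, so (6820/10000)^α = 0.65.
α = ln(0.65) / ln(6820/10000) = -0.430783/-0.382726 ≈ 1.126.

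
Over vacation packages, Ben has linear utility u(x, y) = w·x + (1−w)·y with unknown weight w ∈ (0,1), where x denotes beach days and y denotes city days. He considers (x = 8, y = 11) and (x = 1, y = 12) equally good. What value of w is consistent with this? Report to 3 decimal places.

Equating utilities: w·8 + (1−w)·11 = w·1 + (1−w)·12.
w·(8−1) = (1−w)·(12−11), i.e. w·7 = (1−w)·1.
So w/(1−w) = 1/7 = 0.1429, giving w = 1/(7+1) = 0.125.

w = 0.125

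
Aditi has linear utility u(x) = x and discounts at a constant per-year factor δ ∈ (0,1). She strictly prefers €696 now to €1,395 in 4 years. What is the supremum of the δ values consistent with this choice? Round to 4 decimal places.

The preference means 696 > δ^4·1395.
So δ^4 < 696/1395 = 0.49892; taking the 4th root of both positive sides preserves the inequality.
δ < 0.49892^(1/4) = 0.8404.

δ < 0.8404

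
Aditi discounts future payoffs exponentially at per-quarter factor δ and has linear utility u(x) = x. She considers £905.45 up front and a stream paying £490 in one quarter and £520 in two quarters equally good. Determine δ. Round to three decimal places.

Present value of the stream is 490·δ + 520·δ². Indifference gives 490δ + 520δ² = 905.45.
So 520δ² + 490δ − 905.45 = 0.
δ = (−490 + √(490² + 4·520·905.45)) / (2·520) = (−490 + √2123436.00) / 1040 ≈ 0.930.

δ ≈ 0.930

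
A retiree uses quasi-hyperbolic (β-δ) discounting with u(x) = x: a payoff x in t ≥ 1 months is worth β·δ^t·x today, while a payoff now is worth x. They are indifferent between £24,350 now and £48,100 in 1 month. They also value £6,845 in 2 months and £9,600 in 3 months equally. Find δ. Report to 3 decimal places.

The second indifference involves only future payoffs, so β cancels: β·δ^2·6845 = β·δ^3·9600, giving δ = 6845/9600 = 0.71302.

δ ≈ 0.713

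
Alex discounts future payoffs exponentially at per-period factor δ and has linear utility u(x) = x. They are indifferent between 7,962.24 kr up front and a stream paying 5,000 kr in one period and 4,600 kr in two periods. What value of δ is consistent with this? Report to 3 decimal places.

δ ≈ 0.880

The stream is worth 5000δ + 4600δ² today, so 5000δ + 4600δ² = 7962.24.
That is, 4600δ² + 5000δ − 7962.24 = 0, a quadratic in δ.
δ = (−5000 + √(5000² + 4·4600·7962.24)) / (2·4600) = (−5000 + √171505216.00) / 9200 ≈ 0.880.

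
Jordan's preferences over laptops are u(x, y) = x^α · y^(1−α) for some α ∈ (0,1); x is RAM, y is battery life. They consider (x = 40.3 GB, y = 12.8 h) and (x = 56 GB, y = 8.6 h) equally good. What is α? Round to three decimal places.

The Cobb–Douglas utilities coincide, so 40.3^α·12.8^(1−α) = 56^α·8.6^(1−α).
Taking logs: α·ln 40.3 + (1−α)·ln 12.8 = α·ln 56 + (1−α)·ln 8.6, i.e. α·-0.329000 = (1−α)·-0.397683.
With A = -0.329000 and B = -0.397683: α·A = (1−α)·B, so α = B/(A+B) = -0.397683/-0.726683 ≈ 0.547.

α ≈ 0.547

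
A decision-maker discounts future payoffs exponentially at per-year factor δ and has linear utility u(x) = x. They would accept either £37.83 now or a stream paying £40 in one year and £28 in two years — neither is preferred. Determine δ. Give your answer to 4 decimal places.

The stream is worth 40δ + 28δ² today, so 40δ + 28δ² = 37.83.
That is, 28δ² + 40δ − 37.83 = 0, a quadratic in δ.
The positive root is δ = [−40 + √(40² + 4·28·37.83)] / (2·28) = (−40 + 76.400)/56 ≈ 0.6500.

δ ≈ 0.6500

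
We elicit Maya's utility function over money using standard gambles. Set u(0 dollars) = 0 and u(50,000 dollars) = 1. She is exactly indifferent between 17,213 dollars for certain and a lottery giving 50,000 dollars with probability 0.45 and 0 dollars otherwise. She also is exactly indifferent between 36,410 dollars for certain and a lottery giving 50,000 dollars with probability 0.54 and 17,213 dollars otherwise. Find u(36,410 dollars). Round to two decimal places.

First, u(17,213 dollars) = 0.45·u(50,000 dollars) + 0.55·u(0 dollars) = 0.45.
The second indifference gives u(36,410 dollars) = 0.54·u(50,000 dollars) + 0.46·u(17,213 dollars) = 0.54·1.00 + 0.46·0.45 = 0.7470.

0.75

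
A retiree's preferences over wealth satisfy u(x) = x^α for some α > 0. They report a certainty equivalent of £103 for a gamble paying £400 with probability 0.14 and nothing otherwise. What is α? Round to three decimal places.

α ≈ 1.449

Since u(0) = 0, the lottery's EU is 0.14·400^α.
Equating: 103^α = 0.14·400^α, i.e. 0.2575^α = 0.14.
Taking logs: α·ln(103/400) = ln(0.14), so α = -1.966113 / -1.356736 ≈ 1.449.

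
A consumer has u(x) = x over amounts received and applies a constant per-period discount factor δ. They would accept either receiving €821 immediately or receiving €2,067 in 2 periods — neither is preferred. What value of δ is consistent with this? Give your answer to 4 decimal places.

Equating discounted utilities: u(821) = δ^2·u(2067) ⇒ δ^2 = u(821)/u(2067).
With u(x) = x: δ^2 = 821/2067 = 0.39719.
Hence δ = (0.39719)^(1/2) = 0.630233.

δ ≈ 0.6302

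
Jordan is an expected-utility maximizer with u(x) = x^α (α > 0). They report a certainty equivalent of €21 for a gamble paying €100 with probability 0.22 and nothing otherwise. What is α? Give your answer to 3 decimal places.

EU(lottery) = 0.22·100^α + 0.78·0 = 0.22·100^α.
Equating: 21^α = 0.22·100^α, i.e. 0.2100^α = 0.22.
α = ln(0.22) / ln(21/100) = -1.514128/-1.560648 ≈ 0.970.

α ≈ 0.970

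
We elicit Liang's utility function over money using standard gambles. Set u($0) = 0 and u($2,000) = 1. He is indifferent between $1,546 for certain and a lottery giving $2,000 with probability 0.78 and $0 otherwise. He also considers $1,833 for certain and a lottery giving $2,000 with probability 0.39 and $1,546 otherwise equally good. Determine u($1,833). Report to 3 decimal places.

0.866

First, u($1,546) = 0.78·u($2,000) + 0.22·u($0) = 0.78.
The second indifference gives u($1,833) = 0.39·u($2,000) + 0.61·u($1,546) = 0.39·1.00 + 0.61·0.78 = 0.8658.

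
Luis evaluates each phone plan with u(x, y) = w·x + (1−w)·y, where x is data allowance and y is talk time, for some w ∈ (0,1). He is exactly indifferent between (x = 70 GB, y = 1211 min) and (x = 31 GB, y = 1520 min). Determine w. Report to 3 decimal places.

Equating utilities: w·70 + (1−w)·1211 = w·31 + (1−w)·1520.
Collecting terms: w·39 = (1−w)·309.
So w/(1−w) = 309/39 = 7.9231, giving w = 309/(39+309) = 0.888.

w = 0.888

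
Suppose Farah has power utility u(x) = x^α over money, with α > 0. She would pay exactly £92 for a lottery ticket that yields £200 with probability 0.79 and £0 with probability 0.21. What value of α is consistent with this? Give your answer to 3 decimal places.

The lottery's expected utility is 0.79·u(200) + 0.21·u(0) = 0.79·200^α (since u(0) = 0 for α > 0).
Equating: 92^α = 0.79·200^α, i.e. 0.4600^α = 0.79.
Take logs: α = ln 0.79 / ln(92/200) ≈ 0.30356.

α ≈ 0.304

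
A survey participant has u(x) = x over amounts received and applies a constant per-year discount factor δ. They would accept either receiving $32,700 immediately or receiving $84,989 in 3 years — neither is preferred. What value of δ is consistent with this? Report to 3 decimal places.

δ ≈ 0.727

Indifference means u(32700) = δ^3 · u(84989), so δ^3 = u(32700)/u(84989).
With u(x) = x: δ^3 = 32700/84989 = 0.38476.
Taking the cube root: δ = 0.38476^(1/3) ≈ 0.727.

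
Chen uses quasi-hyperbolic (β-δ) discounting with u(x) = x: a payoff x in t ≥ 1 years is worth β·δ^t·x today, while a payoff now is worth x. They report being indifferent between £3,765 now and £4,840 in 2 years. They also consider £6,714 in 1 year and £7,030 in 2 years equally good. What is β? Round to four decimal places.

Both payoffs in the second observation are in the future, so β drops out: δ^1·6714 = δ^2·7030 ⇒ δ = 6714/7030 = 0.95505.
Now use the now-vs-future pair: 3765 = β·δ^2·4840 gives β = 3765/(0.91212·4840) ≈ 0.8528.

β ≈ 0.8528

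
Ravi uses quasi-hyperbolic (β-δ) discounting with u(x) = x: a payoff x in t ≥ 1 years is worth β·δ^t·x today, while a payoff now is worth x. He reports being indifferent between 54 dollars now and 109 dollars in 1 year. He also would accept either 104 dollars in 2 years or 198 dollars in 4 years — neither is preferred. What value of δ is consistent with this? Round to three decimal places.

δ ≈ 0.725

Both payoffs in the second observation are in the future, so β drops out: δ^2·104 = δ^4·198 ⇒ δ^2 = 104/198 = 0.52525, so δ = 0.72474.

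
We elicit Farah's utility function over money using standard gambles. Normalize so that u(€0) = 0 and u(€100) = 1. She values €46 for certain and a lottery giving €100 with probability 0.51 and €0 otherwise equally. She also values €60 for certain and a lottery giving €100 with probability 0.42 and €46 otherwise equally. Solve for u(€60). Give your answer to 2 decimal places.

0.72

The first gamble pins u(€46): it must equal 0.51·1 + 0.49·0 = 0.51.
Then u(€60) = 0.42·u(€100) + 0.58·u(€46) = 0.42·1.00 + 0.58·0.51 = 0.7158.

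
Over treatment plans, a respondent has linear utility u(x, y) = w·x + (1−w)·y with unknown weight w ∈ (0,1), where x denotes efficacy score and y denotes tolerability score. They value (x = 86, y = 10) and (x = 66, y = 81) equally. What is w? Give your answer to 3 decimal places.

w = 0.780

Equating utilities: w·86 + (1−w)·10 = w·66 + (1−w)·81.
Collecting terms: w·20 = (1−w)·71.
Hence w = 71/(20+71) = 71/91 = 0.780.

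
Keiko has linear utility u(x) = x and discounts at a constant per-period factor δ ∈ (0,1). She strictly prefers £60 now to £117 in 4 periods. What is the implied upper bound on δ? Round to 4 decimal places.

Comparing present values: 60 > δ^4·117.
Hence δ^4 < 60/117 = 0.51282, and x ↦ x^(1/4) is increasing on (0,∞).
δ < (60/117)^(1/4) ≈ 0.8462.

δ < 0.8462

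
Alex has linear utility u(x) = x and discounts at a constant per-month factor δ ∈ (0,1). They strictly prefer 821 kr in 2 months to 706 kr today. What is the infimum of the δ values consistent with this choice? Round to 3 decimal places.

δ > 0.927

Comparing present values: 706 < δ^2·821.
Hence δ^2 > 706/821 = 0.85993, and x ↦ x^(1/2) is increasing on (0,∞).
δ > (706/821)^(1/2) ≈ 0.927.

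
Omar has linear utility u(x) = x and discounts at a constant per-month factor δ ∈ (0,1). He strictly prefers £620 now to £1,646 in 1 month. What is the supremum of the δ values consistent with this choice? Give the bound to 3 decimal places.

δ < 0.377

Under u(x) = x this choice says 620 > δ·1646.
So δ < 620/1646 = 0.37667.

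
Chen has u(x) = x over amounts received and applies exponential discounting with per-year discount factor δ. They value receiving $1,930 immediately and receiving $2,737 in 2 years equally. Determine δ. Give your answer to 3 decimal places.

δ ≈ 0.840

Equating discounted utilities: u(1930) = δ^2·u(2737) ⇒ δ^2 = u(1930)/u(2737).
With u(x) = x: δ^2 = 1930/2737 = 0.70515.
Hence δ = (0.70515)^(1/2) = 0.83973.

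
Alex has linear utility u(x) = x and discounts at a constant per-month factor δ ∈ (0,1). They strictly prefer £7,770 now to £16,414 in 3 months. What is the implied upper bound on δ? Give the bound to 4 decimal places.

Under u(x) = x this choice says 7770 > δ^3·16414.
Dividing by 16414: δ^3 < 0.47338. Both sides are positive, so the cube root keeps the direction.
δ < (7770/16414)^(1/3) ≈ 0.7794.

δ < 0.7794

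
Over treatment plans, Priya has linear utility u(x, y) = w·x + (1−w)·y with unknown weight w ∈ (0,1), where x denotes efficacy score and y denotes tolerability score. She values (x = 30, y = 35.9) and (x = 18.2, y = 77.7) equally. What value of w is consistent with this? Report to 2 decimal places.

w = 0.78

Equating utilities: w·30 + (1−w)·35.9 = w·18.2 + (1−w)·77.7.
Collecting terms: w·11.8 = (1−w)·41.8.
The marginal rate of substitution is 41.8/11.8, so w = 41.8/(11.8+41.8) = 0.78.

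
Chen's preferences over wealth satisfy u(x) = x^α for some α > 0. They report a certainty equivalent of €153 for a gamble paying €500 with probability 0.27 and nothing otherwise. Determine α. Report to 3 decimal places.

Since u(0) = 0, the lottery's EU is 0.27·500^α.
Setting u(153) equal to that: 153^α = 0.27·500^α ⇒ (153/500)^α = 0.27.
α = ln(0.27) / ln(153/500) = -1.309333/-1.184170 ≈ 1.106.

α ≈ 1.106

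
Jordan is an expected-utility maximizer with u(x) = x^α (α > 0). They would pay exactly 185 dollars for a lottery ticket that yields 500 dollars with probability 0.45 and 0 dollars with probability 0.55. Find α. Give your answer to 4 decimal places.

α ≈ 0.8031

The lottery's expected utility is 0.45·u(500) + 0.55·u(0) = 0.45·500^α (since u(0) = 0 for α > 0).
Indifference: 185^α = 0.45·500^α, so (185/500)^α = 0.45.
Taking logs: α·ln(185/500) = ln(0.45), so α = -0.7985077 / -0.9942523 ≈ 0.8031.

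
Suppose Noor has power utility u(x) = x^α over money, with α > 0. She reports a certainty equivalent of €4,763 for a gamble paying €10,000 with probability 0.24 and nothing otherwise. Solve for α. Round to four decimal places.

α ≈ 1.9241

The lottery's expected utility is 0.24·u(10000) + 0.76·u(0) = 0.24·10000^α (since u(0) = 0 for α > 0).
Equating: 4763^α = 0.24·10000^α, i.e. 0.4763^α = 0.24.
α = ln(0.24) / ln(4763/10000) = -1.4271164/-0.7417074 ≈ 1.9241.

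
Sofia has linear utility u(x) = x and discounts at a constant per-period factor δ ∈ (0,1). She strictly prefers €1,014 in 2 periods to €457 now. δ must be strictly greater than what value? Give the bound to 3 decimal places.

Comparing present values: 457 < δ^2·1014.
Dividing by 1014: δ^2 > 0.45069. Both sides are positive, so the square root keeps the direction.
δ > 0.45069^(1/2) = 0.671.

δ > 0.671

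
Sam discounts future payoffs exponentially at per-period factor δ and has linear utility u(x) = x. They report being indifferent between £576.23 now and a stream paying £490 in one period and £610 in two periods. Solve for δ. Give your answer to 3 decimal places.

Equating present values: 576.23 = 490δ + 610δ².
Rearranged: 610δ² + 490δ − 576.23 = 0.
By the quadratic formula (taking the positive root), δ = (−490 + √1646101.20) / 1220 ≈ 0.650.

δ ≈ 0.650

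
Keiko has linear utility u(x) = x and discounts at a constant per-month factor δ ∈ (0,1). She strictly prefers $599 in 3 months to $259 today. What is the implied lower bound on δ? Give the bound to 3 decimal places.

Comparing present values: 259 < δ^3·599.
Dividing by 599: δ^3 > 0.43239. Both sides are positive, so the cube root keeps the direction.
δ > 0.43239^(1/3) = 0.756.

δ > 0.756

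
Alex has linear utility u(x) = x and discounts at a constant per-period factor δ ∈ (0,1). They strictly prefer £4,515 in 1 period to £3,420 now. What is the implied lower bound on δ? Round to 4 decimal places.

δ > 0.7575

Comparing present values: 3420 < δ·4515.
So δ > 3420/4515 = 0.75748.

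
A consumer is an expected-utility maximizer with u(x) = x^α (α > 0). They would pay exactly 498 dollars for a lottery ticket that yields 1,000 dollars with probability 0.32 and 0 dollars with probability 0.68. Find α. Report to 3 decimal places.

Since u(0) = 0, the lottery's EU is 0.32·1000^α.
Indifference: 498^α = 0.32·1000^α, so (498/1000)^α = 0.32.
α = ln(0.32) / ln(498/1000) = -1.139434/-0.697155 ≈ 1.634.

α ≈ 1.634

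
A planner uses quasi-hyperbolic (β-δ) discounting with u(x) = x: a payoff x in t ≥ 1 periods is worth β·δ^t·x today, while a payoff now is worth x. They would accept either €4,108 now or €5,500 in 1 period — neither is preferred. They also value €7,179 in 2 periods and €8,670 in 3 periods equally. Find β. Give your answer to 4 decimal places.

β ≈ 0.9020

From the later pair, β·δ^2·7179 = β·δ^3·8670; dividing through, δ = 7179/8670 = 0.82803.
Now use the now-vs-future pair: 4108 = β·δ·5500 gives β = 4108/(0.82803·5500) ≈ 0.9020.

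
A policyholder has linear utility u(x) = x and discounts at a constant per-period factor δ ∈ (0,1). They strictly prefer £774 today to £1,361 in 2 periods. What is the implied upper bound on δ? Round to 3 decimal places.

Comparing present values: 774 > δ^2·1361.
Dividing by 1361: δ^2 < 0.56870. Both sides are positive, so the square root keeps the direction.
δ < 0.56870^(1/2) = 0.754.

δ < 0.754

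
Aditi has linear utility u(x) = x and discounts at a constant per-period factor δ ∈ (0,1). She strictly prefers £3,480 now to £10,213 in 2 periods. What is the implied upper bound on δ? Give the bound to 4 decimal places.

δ < 0.5837

The preference means 3480 > δ^2·10213.
So δ^2 < 3480/10213 = 0.34074; taking the square root of both positive sides preserves the inequality.
δ < 0.34074^(1/2) = 0.5837.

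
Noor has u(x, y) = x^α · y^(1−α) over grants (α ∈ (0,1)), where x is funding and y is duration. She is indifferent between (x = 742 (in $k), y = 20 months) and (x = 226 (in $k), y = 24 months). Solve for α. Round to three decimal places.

Set the two utilities equal: 742^α·20^(1−α) = 226^α·24^(1−α).
Taking logs: α·ln 742 + (1−α)·ln 20 = α·ln 226 + (1−α)·ln 24, i.e. α·1.188814 = (1−α)·0.182322.
With A = 1.188814 and B = 0.182322: α·A = (1−α)·B, so α = B/(A+B) = 0.182322/1.371136 ≈ 0.133.

α ≈ 0.133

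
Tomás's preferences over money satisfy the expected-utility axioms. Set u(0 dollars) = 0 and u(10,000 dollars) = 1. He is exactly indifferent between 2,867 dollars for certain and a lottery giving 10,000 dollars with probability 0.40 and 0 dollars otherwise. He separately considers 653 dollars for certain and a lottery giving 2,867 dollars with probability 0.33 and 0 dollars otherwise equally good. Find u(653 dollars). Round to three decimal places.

The first gamble pins u(2,867 dollars): it must equal 0.40·1 + 0.60·0 = 0.40.
Chaining: u(653 dollars) = 0.33·0.40 + 0.67·0.00 = 0.1320.

0.132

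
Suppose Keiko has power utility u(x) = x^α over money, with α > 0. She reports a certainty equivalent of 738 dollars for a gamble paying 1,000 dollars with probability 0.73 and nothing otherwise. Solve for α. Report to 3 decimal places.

α ≈ 1.036

The lottery's expected utility is 0.73·u(1000) + 0.27·u(0) = 0.73·1000^α (since u(0) = 0 for α > 0).
Setting u(738) equal to that: 738^α = 0.73·1000^α ⇒ (738/1000)^α = 0.73.
Take logs: α = ln 0.73 / ln(738/1000) ≈ 1.03588.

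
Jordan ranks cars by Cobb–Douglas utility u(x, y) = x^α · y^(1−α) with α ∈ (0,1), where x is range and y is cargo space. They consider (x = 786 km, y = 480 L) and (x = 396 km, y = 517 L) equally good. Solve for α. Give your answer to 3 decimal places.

α ≈ 0.098

The Cobb–Douglas utilities coincide, so 786^α·480^(1−α) = 396^α·517^(1−α).
Taking logs: α·ln 786 + (1−α)·ln 480 = α·ln 396 + (1−α)·ln 517, i.e. α·0.685543 = (1−α)·0.074257.
Thus α·(0.759800) = 0.074257, so α = 0.074257/0.759800 ≈ 0.098.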